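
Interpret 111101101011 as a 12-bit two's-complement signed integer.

MSB is 1, so the value is negative.
Unsigned reading: 3947. Subtract 2^12 = 4096: 3947 − 4096 = -149.

-149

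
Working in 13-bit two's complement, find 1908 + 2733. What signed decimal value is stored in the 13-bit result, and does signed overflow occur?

1908 → 0011101110100
2733 → 0101010101101
  0011101110100
+ 0101010101101
= 1001000100001
Result 1001000100001: MSB = 1 → 4641 − 8192 = -3551.
Both addends are non-negative but the stored result is negative: signed overflow. The true value 1908 + 2733 = 4641 lies outside [-4096, 4095].

-3551; overflow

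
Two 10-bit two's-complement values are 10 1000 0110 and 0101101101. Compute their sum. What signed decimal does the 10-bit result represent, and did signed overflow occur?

-13; no overflow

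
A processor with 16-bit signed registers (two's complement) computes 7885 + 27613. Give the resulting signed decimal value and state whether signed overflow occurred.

7885 → 0001111011001101
27613 → 0110101111011101
  0001111011001101
+ 0110101111011101
= 1000101010101010
Result 1000101010101010: MSB = 1 → 35498 − 65536 = -30038.
Both addends are non-negative but the stored result is negative: signed overflow. The true value 7885 + 27613 = 35498 lies outside [-32768, 32767].

-30038; overflow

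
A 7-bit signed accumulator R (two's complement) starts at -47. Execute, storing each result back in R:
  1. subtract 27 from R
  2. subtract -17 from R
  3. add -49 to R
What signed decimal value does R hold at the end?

22

Start: R = -47 = 1010001.
R = -47 − 27 = -74; wraps to 54 = 0110110
R = 54 − (-17) = 71; wraps to -57 = 1000111
R = -57 + (-49) = -106; wraps to 22 = 0010110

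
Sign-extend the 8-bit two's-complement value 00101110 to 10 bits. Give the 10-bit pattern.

0000101110

MSB of 00101110 is 0; replicate it into the new high bits.
00|00101110 → 0000101110 (still 46).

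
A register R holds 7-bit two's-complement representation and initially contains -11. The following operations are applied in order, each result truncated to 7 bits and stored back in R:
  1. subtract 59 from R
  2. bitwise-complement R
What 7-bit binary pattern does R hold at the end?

1000101

Start: R = -11 = 1110101.
R = -11 − 59 = -70; wraps to 58 = 0111010
R = NOT 0111010 = 1000101 = -59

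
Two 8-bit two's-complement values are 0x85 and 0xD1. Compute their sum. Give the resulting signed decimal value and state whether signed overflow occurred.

0x85 = 10000101 = -123 (signed)
0xD1 = 11010001 = -47 (signed)
  10000101
+ 11010001
= 01010110  (discard carry-out 1)
Result 01010110: MSB = 0 → value 86.
Both addends are negative but the stored result is non-negative: signed overflow. The true value -123 + (-47) = -170 lies outside [-128, 127].

86; overflow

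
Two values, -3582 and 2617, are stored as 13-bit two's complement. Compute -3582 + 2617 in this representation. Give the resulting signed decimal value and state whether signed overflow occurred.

-965; no overflow

-3582 → 1001000000010
2617 → 0101000111001
  1001000000010
+ 0101000111001
= 1110000111011
Result 1110000111011: MSB = 1 → 7227 − 8192 = -965.
Addends have opposite signs, so signed overflow cannot occur.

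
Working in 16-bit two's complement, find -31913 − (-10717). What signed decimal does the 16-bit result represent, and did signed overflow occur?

-31913 → 1000001101010111
-10717 → 1101011000100011
Subtract via negate-and-add: invert 1101011000100011 + 1 = 0010100111011101 (i.e. 10717).
  1000001101010111
+ 0010100111011101
= 1010110100110100
Result 1010110100110100: MSB = 1 → 44340 − 65536 = -21196.
Addends (after negating the subtrahend) have opposite signs, so signed overflow cannot occur.

-21196; no overflow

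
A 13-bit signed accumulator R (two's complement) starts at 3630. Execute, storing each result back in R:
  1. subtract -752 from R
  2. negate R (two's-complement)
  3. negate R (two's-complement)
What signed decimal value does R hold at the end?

-3810

Start: R = 3630 = 0111000101110.
R = 3630 − (-752) = 4382; wraps to -3810 = 1000100011110
R = −(-3810) = 3810 = 0111011100010
R = −(3810) = -3810 = 1000100011110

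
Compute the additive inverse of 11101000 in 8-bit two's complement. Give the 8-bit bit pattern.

00011000

Invert: 00010111. Add 1: 00011000.
Check: 11101000 = -24, 00011000 = 24.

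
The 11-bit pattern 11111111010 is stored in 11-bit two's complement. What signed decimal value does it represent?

MSB is 1, so the value is negative.
Invert: 00000000101. Add 1: 00000000110 = 6. So the value is −6.

-6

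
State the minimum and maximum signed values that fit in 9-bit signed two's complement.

Minimum: −2^8 = -256.
Maximum: 2^8 − 1 = 255.

min = -256, max = 255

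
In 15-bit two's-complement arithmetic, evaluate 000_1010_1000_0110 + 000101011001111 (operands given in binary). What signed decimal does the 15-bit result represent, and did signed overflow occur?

5461; no overflow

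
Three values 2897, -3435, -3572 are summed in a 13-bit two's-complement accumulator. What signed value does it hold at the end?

4082

2897 + (-3435) = -538 (1110111100110)
-538 + (-3572) = -4110 → wraps to 4082 (0111111110010)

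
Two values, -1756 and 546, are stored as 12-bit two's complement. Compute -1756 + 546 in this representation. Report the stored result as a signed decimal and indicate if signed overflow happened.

-1210; no overflow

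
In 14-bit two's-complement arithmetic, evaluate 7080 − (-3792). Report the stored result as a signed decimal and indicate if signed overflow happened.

-5512; overflow

7080 → 01101110101000
-3792 → 11000100110000
Subtract via negate-and-add: invert 11000100110000 + 1 = 00111011010000 (i.e. 3792).
  01101110101000
+ 00111011010000
= 10101001111000
Result 10101001111000: MSB = 1 → 10872 − 16384 = -5512.
Both addends (after negating the subtrahend) are non-negative but the stored result is negative: signed overflow. The true value 7080 − (-3792) = 10872 lies outside [-8192, 8191].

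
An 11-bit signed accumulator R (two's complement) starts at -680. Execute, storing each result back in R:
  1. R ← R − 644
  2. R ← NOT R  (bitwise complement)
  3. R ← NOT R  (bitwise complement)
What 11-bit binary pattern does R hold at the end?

01011010100

Start: R = -680 = 10101011000.
R = -680 − 644 = -1324; wraps to 724 = 01011010100
R = NOT 01011010100 = 10100101011 = -725
R = NOT 10100101011 = 01011010100 = 724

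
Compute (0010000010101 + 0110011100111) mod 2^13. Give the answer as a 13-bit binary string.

1000011111100

  0010000010101
+ 0110011100111
= 1000011111100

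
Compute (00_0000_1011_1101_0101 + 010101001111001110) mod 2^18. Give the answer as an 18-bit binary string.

010101111110100011

  000000101111010101
+ 010101001111001110
= 010101111110100011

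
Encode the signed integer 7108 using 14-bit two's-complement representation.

01101111000100

7108 is non-negative, so write it directly in 14 bits: 01101111000100.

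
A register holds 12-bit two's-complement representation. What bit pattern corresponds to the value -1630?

100110100010

|-1630| = 1630 = 011001011110 in 12 bits.
Invert the bits: 100110100001. Add 1: 100110100010.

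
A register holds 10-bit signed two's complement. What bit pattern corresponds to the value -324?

1010111100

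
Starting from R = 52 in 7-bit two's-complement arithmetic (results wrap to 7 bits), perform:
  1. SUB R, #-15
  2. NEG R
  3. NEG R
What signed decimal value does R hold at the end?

-61

Start: R = 52 = 0110100.
R = 52 − (-15) = 67; wraps to -61 = 1000011
R = −(-61) = 61 = 0111101
R = −(61) = -61 = 1000011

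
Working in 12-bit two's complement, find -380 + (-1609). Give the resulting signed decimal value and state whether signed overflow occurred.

-380 → 111010000100
-1609 → 100110110111
  111010000100
+ 100110110111
= 100000111011  (discard carry-out 1)
Result 100000111011: MSB = 1 → 2107 − 4096 = -1989.
Both addends are negative and so is the stored result: no signed overflow.

-1989; no overflow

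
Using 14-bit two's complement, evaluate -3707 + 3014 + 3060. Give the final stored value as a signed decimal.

2367

-3707 + 3014 = -693 (11110101001011)
-693 + 3060 = 2367 (00100100111111)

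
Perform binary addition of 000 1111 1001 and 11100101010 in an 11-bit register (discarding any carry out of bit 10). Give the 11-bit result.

00000100011

  00011111001
+ 11100101010
= 00000100011  (discard carry-out 1)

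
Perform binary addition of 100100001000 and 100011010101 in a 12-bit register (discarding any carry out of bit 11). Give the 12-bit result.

000111011101

  100100001000
+ 100011010101
= 000111011101  (discard carry-out 1)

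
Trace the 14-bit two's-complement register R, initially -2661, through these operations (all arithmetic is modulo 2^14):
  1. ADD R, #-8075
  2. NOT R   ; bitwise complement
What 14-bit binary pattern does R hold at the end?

10100111101111

Start: R = -2661 = 11010110011011.
R = -2661 + (-8075) = -10736; wraps to 5648 = 01011000010000
R = NOT 01011000010000 = 10100111101111 = -5649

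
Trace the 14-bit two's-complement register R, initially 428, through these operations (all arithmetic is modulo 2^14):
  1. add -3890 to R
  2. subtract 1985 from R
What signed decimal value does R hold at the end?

Start: R = 428 = 00000110101100.
R = 428 + (-3890) = -3462 = 11001001111010
R = -3462 − 1985 = -5447 = 10101010111001

-5447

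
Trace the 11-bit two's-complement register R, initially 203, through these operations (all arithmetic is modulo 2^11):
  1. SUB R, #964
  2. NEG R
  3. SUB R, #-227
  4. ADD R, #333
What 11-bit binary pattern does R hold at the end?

10100101001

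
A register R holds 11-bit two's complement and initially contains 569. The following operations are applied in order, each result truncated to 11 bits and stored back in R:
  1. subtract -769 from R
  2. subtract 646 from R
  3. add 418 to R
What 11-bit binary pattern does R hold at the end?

10001010110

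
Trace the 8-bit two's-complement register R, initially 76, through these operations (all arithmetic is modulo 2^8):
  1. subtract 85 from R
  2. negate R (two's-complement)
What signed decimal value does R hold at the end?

9

Start: R = 76 = 01001100.
R = 76 − 85 = -9 = 11110111
R = −(-9) = 9 = 00001001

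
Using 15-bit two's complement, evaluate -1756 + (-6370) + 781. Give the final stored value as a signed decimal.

-7345

-1756 + (-6370) = -8126 (110000001000010)
-8126 + 781 = -7345 (110001101001111)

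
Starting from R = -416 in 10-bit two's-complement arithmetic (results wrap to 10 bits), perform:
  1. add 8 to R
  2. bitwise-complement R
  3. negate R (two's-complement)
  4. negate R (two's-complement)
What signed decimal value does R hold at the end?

407

Start: R = -416 = 1001100000.
R = -416 + 8 = -408 = 1001101000
R = NOT 1001101000 = 0110010111 = 407
R = −(407) = -407 = 1001101001
R = −(-407) = 407 = 0110010111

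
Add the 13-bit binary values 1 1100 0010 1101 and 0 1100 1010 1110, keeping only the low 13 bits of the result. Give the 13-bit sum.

0100011011011

  1110000101101
+ 0110010101110
= 0100011011011  (discard carry-out 1)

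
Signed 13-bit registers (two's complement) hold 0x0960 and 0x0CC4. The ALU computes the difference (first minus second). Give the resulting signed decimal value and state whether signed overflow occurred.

-868; no overflow

0x0960 = 0100101100000 = 2400 (signed)
0x0CC4 = 0110011000100 = 3268 (signed)
Subtract via negate-and-add: invert 0110011000100 + 1 = 1001100111100 (i.e. -3268).
  0100101100000
+ 1001100111100
= 1110010011100
Result 1110010011100: MSB = 1 → 7324 − 8192 = -868.
Addends (after negating the subtrahend) have opposite signs, so signed overflow cannot occur.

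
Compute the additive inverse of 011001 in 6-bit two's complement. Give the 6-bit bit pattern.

100111

Invert: 100110. Add 1: 100111.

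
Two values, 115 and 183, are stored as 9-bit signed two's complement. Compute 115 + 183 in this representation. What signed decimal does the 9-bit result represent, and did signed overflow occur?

115 → 001110011
183 → 010110111
  001110011
+ 010110111
= 100101010
Result 100101010: MSB = 1 → 298 − 512 = -214.
Both addends are non-negative but the stored result is negative: signed overflow. The true value 115 + 183 = 298 lies outside [-256, 255].

-214; overflow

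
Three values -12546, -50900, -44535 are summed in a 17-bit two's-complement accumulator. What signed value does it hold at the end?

23091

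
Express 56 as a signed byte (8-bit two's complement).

56 is non-negative, so write it directly in 8 bits: 00111000.

00111000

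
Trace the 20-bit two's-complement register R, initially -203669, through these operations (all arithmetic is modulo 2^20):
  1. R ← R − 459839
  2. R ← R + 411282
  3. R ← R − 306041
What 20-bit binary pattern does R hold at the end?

01110111101101000101

Start: R = -203669 = 11001110010001101011.
R = -203669 − 459839 = -663508; wraps to 385068 = 01011110000000101100
R = 385068 + 411282 = 796350; wraps to -252226 = 11000010011010111110
R = -252226 − 306041 = -558267; wraps to 490309 = 01110111101101000101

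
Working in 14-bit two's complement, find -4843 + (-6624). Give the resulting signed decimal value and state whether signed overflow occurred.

4917; overflow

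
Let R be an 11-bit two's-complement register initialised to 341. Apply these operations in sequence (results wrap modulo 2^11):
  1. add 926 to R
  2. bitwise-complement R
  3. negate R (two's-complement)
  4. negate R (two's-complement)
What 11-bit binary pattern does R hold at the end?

01100001100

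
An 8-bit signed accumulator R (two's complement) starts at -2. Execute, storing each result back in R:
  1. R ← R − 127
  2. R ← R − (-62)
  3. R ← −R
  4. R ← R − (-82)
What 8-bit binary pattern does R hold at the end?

10010101

Start: R = -2 = 11111110.
R = -2 − 127 = -129; wraps to 127 = 01111111
R = 127 − (-62) = 189; wraps to -67 = 10111101
R = −(-67) = 67 = 01000011
R = 67 − (-82) = 149; wraps to -107 = 10010101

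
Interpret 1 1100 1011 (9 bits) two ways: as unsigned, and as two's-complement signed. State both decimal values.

Unsigned: 111001011 = 459.
Signed: MSB=1 → 459 − 512 = -53.

unsigned = 459, signed = -53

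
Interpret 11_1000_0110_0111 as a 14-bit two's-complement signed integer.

MSB is 1, so the value is negative.
Invert: 00011110011000. Add 1: 00011110011001 = 1945. So the value is −1945.

-1945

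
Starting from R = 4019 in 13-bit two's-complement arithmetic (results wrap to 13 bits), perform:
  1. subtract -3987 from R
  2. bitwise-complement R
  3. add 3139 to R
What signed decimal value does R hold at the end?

3324

Start: R = 4019 = 0111110110011.
R = 4019 − (-3987) = 8006; wraps to -186 = 1111101000110
R = NOT 1111101000110 = 0000010111001 = 185
R = 185 + 3139 = 3324 = 0110011111100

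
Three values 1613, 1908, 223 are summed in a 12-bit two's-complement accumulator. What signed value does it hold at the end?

-352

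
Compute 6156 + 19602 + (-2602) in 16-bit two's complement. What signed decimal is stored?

23156

6156 + 19602 = 25758 (0110010010011110)
25758 + (-2602) = 23156 (0101101001110100)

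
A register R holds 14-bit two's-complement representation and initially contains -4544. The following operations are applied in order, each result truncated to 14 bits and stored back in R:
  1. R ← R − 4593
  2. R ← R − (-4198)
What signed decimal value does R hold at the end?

Start: R = -4544 = 10111001000000.
R = -4544 − 4593 = -9137; wraps to 7247 = 01110001001111
R = 7247 − (-4198) = 11445; wraps to -4939 = 10110010110101

-4939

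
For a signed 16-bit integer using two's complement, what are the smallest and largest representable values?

min = -32768, max = 32767

Minimum: −2^15 = -32768.
Maximum: 2^15 − 1 = 32767.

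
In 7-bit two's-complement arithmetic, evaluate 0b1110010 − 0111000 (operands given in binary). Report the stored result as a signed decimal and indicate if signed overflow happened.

58; overflow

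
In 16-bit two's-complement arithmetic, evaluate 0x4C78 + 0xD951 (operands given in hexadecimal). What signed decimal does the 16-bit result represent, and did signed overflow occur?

9673; no overflow

0x4C78 = 0100110001111000 = 19576 (signed)
0xD951 = 1101100101010001 = -9903 (signed)
  0100110001111000
+ 1101100101010001
= 0010010111001001  (discard carry-out 1)
Result 0010010111001001: MSB = 0 → value 9673.
Addends have opposite signs, so signed overflow cannot occur.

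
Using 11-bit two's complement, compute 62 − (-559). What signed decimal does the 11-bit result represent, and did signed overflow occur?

62 → 00000111110
-559 → 10111010001
Subtract via negate-and-add: invert 10111010001 + 1 = 01000101111 (i.e. 559).
  00000111110
+ 01000101111
= 01001101101
Result 01001101101: MSB = 0 → value 621.
Both addends (after negating the subtrahend) are non-negative and so is the stored result: no signed overflow.

621; no overflow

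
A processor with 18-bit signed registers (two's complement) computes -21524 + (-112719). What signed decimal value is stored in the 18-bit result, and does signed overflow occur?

-21524 → 111010101111101100
-112719 → 100100011110110001
  111010101111101100
+ 100100011110110001
= 011111001110011101  (discard carry-out 1)
Result 011111001110011101: MSB = 0 → value 127901.
Both addends are negative but the stored result is non-negative: signed overflow. The true value -21524 + (-112719) = -134243 lies outside [-131072, 131071].

127901; overflow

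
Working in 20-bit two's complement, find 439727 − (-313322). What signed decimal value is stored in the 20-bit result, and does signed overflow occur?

-295527; overflow

439727 → 01101011010110101111
-313322 → 10110011100000010110
Subtract via negate-and-add: invert 10110011100000010110 + 1 = 01001100011111101010 (i.e. 313322).
  01101011010110101111
+ 01001100011111101010
= 10110111110110011001
Result 10110111110110011001: MSB = 1 → 753049 − 1048576 = -295527.
Both addends (after negating the subtrahend) are non-negative but the stored result is negative: signed overflow. The true value 439727 − (-313322) = 753049 lies outside [-524288, 524287].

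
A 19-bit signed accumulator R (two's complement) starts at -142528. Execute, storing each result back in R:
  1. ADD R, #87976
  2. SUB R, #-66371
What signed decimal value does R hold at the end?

Start: R = -142528 = 1011101001101000000.
R = -142528 + 87976 = -54552 = 1110010101011101000
R = -54552 − (-66371) = 11819 = 0000010111000101011

11819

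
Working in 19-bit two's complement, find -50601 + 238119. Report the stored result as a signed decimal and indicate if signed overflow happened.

-50601 → 1110011101001010111
238119 → 0111010001000100111
  1110011101001010111
+ 0111010001000100111
= 0101101110001111110  (discard carry-out 1)
Result 0101101110001111110: MSB = 0 → value 187518.
Addends have opposite signs, so signed overflow cannot occur.

187518; no overflow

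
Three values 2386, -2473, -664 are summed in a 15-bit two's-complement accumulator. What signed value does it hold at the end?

-751

2386 + (-2473) = -87 (111111110101001)
-87 + (-664) = -751 (111110100010001)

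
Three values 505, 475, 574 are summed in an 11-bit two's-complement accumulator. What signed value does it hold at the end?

-494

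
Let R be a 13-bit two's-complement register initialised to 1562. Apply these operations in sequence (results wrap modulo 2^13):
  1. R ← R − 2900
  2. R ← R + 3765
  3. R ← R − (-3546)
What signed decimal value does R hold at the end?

-2219

Start: R = 1562 = 0011000011010.
R = 1562 − 2900 = -1338 = 1101011000110
R = -1338 + 3765 = 2427 = 0100101111011
R = 2427 − (-3546) = 5973; wraps to -2219 = 1011101010101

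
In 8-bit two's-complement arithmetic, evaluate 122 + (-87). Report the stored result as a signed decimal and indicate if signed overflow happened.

35; no overflow

122 → 01111010
-87 → 10101001
  01111010
+ 10101001
= 00100011  (discard carry-out 1)
Result 00100011: MSB = 0 → value 35.
Addends have opposite signs, so signed overflow cannot occur.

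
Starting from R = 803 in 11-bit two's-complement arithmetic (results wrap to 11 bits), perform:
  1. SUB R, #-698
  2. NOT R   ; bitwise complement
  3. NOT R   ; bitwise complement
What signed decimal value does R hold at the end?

-547

Start: R = 803 = 01100100011.
R = 803 − (-698) = 1501; wraps to -547 = 10111011101
R = NOT 10111011101 = 01000100010 = 546
R = NOT 01000100010 = 10111011101 = -547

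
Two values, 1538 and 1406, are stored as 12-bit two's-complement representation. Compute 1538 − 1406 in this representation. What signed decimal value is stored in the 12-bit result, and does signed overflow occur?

1538 → 011000000010
1406 → 010101111110
Subtract via negate-and-add: invert 010101111110 + 1 = 101010000010 (i.e. -1406).
  011000000010
+ 101010000010
= 000010000100  (discard carry-out 1)
Result 000010000100: MSB = 0 → value 132.
Addends (after negating the subtrahend) have opposite signs, so signed overflow cannot occur.

132; no overflow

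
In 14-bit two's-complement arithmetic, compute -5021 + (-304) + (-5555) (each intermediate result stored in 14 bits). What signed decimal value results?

-5021 + (-304) = -5325 (10101100110011)
-5325 + (-5555) = -10880 → wraps to 5504 (01010110000000)

5504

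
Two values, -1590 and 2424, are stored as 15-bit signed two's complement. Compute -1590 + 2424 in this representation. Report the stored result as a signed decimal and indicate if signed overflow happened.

834; no overflow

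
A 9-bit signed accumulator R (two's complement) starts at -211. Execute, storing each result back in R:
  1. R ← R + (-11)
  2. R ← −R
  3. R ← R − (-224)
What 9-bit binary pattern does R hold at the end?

110111110

Start: R = -211 = 100101101.
R = -211 + (-11) = -222 = 100100010
R = −(-222) = 222 = 011011110
R = 222 − (-224) = 446; wraps to -66 = 110111110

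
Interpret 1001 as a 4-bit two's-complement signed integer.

MSB is 1, so the value is negative.
Invert: 0110. Add 1: 0111 = 7. So the value is −7.

-7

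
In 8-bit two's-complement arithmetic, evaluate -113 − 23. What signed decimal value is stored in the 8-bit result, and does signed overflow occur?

120; overflow

-113 → 10001111
23 → 00010111
Subtract via negate-and-add: invert 00010111 + 1 = 11101001 (i.e. -23).
  10001111
+ 11101001
= 01111000  (discard carry-out 1)
Result 01111000: MSB = 0 → value 120.
Both addends (after negating the subtrahend) are negative but the stored result is non-negative: signed overflow. The true value -113 − 23 = -136 lies outside [-128, 127].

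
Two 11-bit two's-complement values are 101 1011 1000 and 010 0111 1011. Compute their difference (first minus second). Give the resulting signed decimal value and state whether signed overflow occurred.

829; overflow

101 1011 1000 → 10110111000 = -584 (signed)
010 0111 1011 → 01001111011 = 635 (signed)
Subtract via negate-and-add: invert 01001111011 + 1 = 10110000101 (i.e. -635).
  10110111000
+ 10110000101
= 01100111101  (discard carry-out 1)
Result 01100111101: MSB = 0 → value 829.
Both addends (after negating the subtrahend) are negative but the stored result is non-negative: signed overflow. The true value -584 − 635 = -1219 lies outside [-1024, 1023].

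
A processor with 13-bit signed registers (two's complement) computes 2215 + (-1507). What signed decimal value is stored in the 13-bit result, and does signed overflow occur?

708; no overflow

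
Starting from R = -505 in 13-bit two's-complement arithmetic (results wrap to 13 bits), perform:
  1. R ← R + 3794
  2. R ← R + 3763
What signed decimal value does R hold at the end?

Start: R = -505 = 1111000000111.
R = -505 + 3794 = 3289 = 0110011011001
R = 3289 + 3763 = 7052; wraps to -1140 = 1101110001100

-1140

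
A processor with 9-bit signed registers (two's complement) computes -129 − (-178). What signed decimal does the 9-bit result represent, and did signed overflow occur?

49; no overflow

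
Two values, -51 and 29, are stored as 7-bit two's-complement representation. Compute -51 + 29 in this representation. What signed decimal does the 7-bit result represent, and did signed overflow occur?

-22; no overflow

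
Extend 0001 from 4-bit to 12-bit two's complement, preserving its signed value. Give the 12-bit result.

000000000001

MSB of 0001 is 0; replicate it into the new high bits.
00000000|0001 → 000000000001 (still 1).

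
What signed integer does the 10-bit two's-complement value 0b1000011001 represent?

-487

MSB is 1, so the value is negative.
Invert: 0111100110. Add 1: 0111100111 = 487. So the value is −487.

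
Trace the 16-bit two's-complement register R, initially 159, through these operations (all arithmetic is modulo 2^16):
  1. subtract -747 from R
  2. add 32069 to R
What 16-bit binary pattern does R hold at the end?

Start: R = 159 = 0000000010011111.
R = 159 − (-747) = 906 = 0000001110001010
R = 906 + 32069 = 32975; wraps to -32561 = 1000000011001111

1000000011001111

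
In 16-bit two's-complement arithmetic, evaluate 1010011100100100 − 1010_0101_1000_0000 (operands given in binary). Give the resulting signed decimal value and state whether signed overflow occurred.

420; no overflow

1010011100100100 = -22748 (signed)
1010_0101_1000_0000 → 1010010110000000 = -23168 (signed)
Subtract via negate-and-add: invert 1010010110000000 + 1 = 0101101010000000 (i.e. 23168).
  1010011100100100
+ 0101101010000000
= 0000000110100100  (discard carry-out 1)
Result 0000000110100100: MSB = 0 → value 420.
Addends (after negating the subtrahend) have opposite signs, so signed overflow cannot occur.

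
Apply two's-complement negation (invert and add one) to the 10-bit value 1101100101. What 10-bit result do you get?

0010011011

Invert: 0010011010. Add 1: 0010011011.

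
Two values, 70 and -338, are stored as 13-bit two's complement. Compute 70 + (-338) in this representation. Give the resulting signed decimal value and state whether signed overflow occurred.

-268; no overflow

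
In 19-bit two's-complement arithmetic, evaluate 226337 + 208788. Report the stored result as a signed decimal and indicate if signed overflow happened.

226337 → 0110111010000100001
208788 → 0110010111110010100
  0110111010000100001
+ 0110010111110010100
= 1101010001110110101
Result 1101010001110110101: MSB = 1 → 435125 − 524288 = -89163.
Both addends are non-negative but the stored result is negative: signed overflow. The true value 226337 + 208788 = 435125 lies outside [-262144, 262143].

-89163; overflow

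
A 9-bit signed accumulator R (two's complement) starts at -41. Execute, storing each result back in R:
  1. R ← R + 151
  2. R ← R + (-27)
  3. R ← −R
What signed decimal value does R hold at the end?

-83

Start: R = -41 = 111010111.
R = -41 + 151 = 110 = 001101110
R = 110 + (-27) = 83 = 001010011
R = −(83) = -83 = 110101101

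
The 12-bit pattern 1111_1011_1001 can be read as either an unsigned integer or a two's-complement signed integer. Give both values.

unsigned = 4025, signed = -71

Unsigned: 111110111001 = 4025.
Signed: MSB=1 → 4025 − 4096 = -71.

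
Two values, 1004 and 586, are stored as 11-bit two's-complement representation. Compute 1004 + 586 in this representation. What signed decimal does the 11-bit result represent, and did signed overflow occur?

-458; overflow

1004 → 01111101100
586 → 01001001010
  01111101100
+ 01001001010
= 11000110110
Result 11000110110: MSB = 1 → 1590 − 2048 = -458.
Both addends are non-negative but the stored result is negative: signed overflow. The true value 1004 + 586 = 1590 lies outside [-1024, 1023].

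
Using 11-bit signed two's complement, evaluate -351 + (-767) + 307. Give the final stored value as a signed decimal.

-811

-351 + (-767) = -1118 → wraps to 930 (01110100010)
930 + 307 = 1237 → wraps to -811 (10011010101)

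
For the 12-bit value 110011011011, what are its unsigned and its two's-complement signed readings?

Unsigned: 110011011011 = 3291.
Signed: MSB=1 → 3291 − 4096 = -805.

unsigned = 3291, signed = -805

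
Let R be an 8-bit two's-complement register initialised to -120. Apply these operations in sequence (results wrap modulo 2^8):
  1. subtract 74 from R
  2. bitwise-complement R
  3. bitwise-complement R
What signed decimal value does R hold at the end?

62

Start: R = -120 = 10001000.
R = -120 − 74 = -194; wraps to 62 = 00111110
R = NOT 00111110 = 11000001 = -63
R = NOT 11000001 = 00111110 = 62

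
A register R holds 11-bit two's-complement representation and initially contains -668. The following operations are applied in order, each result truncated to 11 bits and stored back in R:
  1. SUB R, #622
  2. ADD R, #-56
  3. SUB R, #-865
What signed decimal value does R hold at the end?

-481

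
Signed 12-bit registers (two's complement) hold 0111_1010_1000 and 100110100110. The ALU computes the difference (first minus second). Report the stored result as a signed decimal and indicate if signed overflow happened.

0111_1010_1000 → 011110101000 = 1960 (signed)
100110100110 = -1626 (signed)
Subtract via negate-and-add: invert 100110100110 + 1 = 011001011010 (i.e. 1626).
  011110101000
+ 011001011010
= 111000000010
Result 111000000010: MSB = 1 → 3586 − 4096 = -510.
Both addends (after negating the subtrahend) are non-negative but the stored result is negative: signed overflow. The true value 1960 − (-1626) = 3586 lies outside [-2048, 2047].

-510; overflow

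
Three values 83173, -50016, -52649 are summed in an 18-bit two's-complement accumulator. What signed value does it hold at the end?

-19492

83173 + (-50016) = 33157 (001000000110000101)
33157 + (-52649) = -19492 (111011001111011100)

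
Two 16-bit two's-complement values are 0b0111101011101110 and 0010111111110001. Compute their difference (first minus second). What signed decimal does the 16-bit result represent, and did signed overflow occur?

19197; no overflow

0b0111101011101110 → 0111101011101110 = 31470 (signed)
0010111111110001 = 12273 (signed)
Subtract via negate-and-add: invert 0010111111110001 + 1 = 1101000000001111 (i.e. -12273).
  0111101011101110
+ 1101000000001111
= 0100101011111101  (discard carry-out 1)
Result 0100101011111101: MSB = 0 → value 19197.
Addends (after negating the subtrahend) have opposite signs, so signed overflow cannot occur.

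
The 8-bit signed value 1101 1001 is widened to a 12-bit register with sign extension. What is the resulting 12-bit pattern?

MSB of 11011001 is 1; replicate it into the new high bits.
1111|11011001 → 111111011001 (still -39).

111111011001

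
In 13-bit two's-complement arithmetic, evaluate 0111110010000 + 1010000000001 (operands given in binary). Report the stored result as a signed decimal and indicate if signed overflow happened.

913; no overflow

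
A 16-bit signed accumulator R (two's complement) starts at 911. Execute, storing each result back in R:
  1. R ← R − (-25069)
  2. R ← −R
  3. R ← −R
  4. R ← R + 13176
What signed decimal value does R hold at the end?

Start: R = 911 = 0000001110001111.
R = 911 − (-25069) = 25980 = 0110010101111100
R = −(25980) = -25980 = 1001101010000100
R = −(-25980) = 25980 = 0110010101111100
R = 25980 + 13176 = 39156; wraps to -26380 = 1001100011110100

-26380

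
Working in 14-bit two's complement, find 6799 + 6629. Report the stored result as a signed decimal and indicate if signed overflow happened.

6799 → 01101010001111
6629 → 01100111100101
  01101010001111
+ 01100111100101
= 11010001110100
Result 11010001110100: MSB = 1 → 13428 − 16384 = -2956.
Both addends are non-negative but the stored result is negative: signed overflow. The true value 6799 + 6629 = 13428 lies outside [-8192, 8191].

-2956; overflow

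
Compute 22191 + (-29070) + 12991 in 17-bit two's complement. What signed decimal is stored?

6112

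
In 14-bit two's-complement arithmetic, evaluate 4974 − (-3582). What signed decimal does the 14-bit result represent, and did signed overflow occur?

4974 → 01001101101110
-3582 → 11001000000010
Subtract via negate-and-add: invert 11001000000010 + 1 = 00110111111110 (i.e. 3582).
  01001101101110
+ 00110111111110
= 10000101101100
Result 10000101101100: MSB = 1 → 8556 − 16384 = -7828.
Both addends (after negating the subtrahend) are non-negative but the stored result is negative: signed overflow. The true value 4974 − (-3582) = 8556 lies outside [-8192, 8191].

-7828; overflow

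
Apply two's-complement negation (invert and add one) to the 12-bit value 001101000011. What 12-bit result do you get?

Invert: 110010111100. Add 1: 110010111101.

110010111101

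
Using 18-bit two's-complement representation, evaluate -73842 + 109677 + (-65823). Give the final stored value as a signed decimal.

-29988

-73842 + 109677 = 35835 (001000101111111011)
35835 + (-65823) = -29988 (111000101011011100)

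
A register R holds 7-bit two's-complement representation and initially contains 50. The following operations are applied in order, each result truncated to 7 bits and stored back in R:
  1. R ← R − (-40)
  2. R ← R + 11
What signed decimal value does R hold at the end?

-27

Start: R = 50 = 0110010.
R = 50 − (-40) = 90; wraps to -38 = 1011010
R = -38 + 11 = -27 = 1100101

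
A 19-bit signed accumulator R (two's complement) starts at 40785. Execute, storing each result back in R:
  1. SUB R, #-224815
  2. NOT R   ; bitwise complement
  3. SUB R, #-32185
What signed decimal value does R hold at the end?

Start: R = 40785 = 0001001111101010001.
R = 40785 − (-224815) = 265600; wraps to -258688 = 1000000110110000000
R = NOT 1000000110110000000 = 0111111001001111111 = 258687
R = 258687 − (-32185) = 290872; wraps to -233416 = 1000111000000111000

-233416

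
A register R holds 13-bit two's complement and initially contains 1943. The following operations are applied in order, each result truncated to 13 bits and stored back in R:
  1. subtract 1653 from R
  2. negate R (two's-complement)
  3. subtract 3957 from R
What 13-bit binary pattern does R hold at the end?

Start: R = 1943 = 0011110010111.
R = 1943 − 1653 = 290 = 0000100100010
R = −(290) = -290 = 1111011011110
R = -290 − 3957 = -4247; wraps to 3945 = 0111101101001

0111101101001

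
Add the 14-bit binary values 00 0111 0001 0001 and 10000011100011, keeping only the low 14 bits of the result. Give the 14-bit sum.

10011111110100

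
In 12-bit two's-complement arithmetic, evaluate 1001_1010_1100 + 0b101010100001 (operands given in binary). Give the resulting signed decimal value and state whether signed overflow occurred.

1101; overflow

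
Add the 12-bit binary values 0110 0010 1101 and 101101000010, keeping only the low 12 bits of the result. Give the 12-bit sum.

000101101111

  011000101101
+ 101101000010
= 000101101111  (discard carry-out 1)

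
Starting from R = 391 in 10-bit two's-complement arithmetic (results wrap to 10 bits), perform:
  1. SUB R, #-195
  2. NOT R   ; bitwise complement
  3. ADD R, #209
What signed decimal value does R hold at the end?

-378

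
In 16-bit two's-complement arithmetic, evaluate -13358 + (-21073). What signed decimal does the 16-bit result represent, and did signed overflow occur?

31105; overflow

-13358 → 1100101111010010
-21073 → 1010110110101111
  1100101111010010
+ 1010110110101111
= 0111100110000001  (discard carry-out 1)
Result 0111100110000001: MSB = 0 → value 31105.
Both addends are negative but the stored result is non-negative: signed overflow. The true value -13358 + (-21073) = -34431 lies outside [-32768, 32767].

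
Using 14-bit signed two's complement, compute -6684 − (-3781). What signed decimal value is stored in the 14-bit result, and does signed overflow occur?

-6684 → 10010111100100
-3781 → 11000100111011
Subtract via negate-and-add: invert 11000100111011 + 1 = 00111011000101 (i.e. 3781).
  10010111100100
+ 00111011000101
= 11010010101001
Result 11010010101001: MSB = 1 → 13481 − 16384 = -2903.
Addends (after negating the subtrahend) have opposite signs, so signed overflow cannot occur.

-2903; no overflow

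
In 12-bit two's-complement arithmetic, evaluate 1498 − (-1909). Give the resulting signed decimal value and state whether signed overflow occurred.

1498 → 010111011010
-1909 → 100010001011
Subtract via negate-and-add: invert 100010001011 + 1 = 011101110101 (i.e. 1909).
  010111011010
+ 011101110101
= 110101001111
Result 110101001111: MSB = 1 → 3407 − 4096 = -689.
Both addends (after negating the subtrahend) are non-negative but the stored result is negative: signed overflow. The true value 1498 − (-1909) = 3407 lies outside [-2048, 2047].

-689; overflow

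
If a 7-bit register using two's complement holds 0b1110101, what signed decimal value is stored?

MSB is 1, so the value is negative.
Unsigned reading: 117. Subtract 2^7 = 128: 117 − 128 = -11.

-11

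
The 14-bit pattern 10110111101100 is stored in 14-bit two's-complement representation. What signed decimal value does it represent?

-4628

MSB is 1, so the value is negative.
Invert: 01001000010011. Add 1: 01001000010100 = 4628. So the value is −4628.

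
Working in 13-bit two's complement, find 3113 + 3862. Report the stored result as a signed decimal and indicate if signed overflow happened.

3113 → 0110000101001
3862 → 0111100010110
  0110000101001
+ 0111100010110
= 1101100111111
Result 1101100111111: MSB = 1 → 6975 − 8192 = -1217.
Both addends are non-negative but the stored result is negative: signed overflow. The true value 3113 + 3862 = 6975 lies outside [-4096, 4095].

-1217; overflow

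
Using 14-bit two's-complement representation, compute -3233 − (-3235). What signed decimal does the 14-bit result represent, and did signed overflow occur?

-3233 → 11001101011111
-3235 → 11001101011101
Subtract via negate-and-add: invert 11001101011101 + 1 = 00110010100011 (i.e. 3235).
  11001101011111
+ 00110010100011
= 00000000000010  (discard carry-out 1)
Result 00000000000010: MSB = 0 → value 2.
Addends (after negating the subtrahend) have opposite signs, so signed overflow cannot occur.

2; no overflow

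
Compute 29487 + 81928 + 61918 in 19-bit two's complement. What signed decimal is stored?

173333

29487 + 81928 = 111415 (0011011001100110111)
111415 + 61918 = 173333 (0101010010100010101)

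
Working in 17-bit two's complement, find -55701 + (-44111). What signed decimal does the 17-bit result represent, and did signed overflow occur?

31260; overflow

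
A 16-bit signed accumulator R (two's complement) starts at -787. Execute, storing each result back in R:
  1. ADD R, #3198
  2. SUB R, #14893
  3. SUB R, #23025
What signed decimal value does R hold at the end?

Start: R = -787 = 1111110011101101.
R = -787 + 3198 = 2411 = 0000100101101011
R = 2411 − 14893 = -12482 = 1100111100111110
R = -12482 − 23025 = -35507; wraps to 30029 = 0111010101001101

30029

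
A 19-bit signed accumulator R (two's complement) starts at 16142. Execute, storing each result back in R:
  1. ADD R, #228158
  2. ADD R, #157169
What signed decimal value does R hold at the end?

Start: R = 16142 = 0000011111100001110.
R = 16142 + 228158 = 244300 = 0111011101001001100
R = 244300 + 157169 = 401469; wraps to -122819 = 1100010000000111101

-122819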